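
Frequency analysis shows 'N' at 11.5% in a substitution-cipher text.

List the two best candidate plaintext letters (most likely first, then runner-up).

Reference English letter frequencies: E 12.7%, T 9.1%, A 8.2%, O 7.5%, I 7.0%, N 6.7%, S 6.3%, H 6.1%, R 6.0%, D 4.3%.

Step 1: Observed frequency of 'N' is 11.5%.
Step 2: Compute distances to each reference frequency and sort:
  E (12.7%): difference = 1.2% <-- BEST
  T (9.1%): difference = 2.4% <-- RUNNER-UP
  A (8.2%): difference = 3.3%
  O (7.5%): difference = 4.0%
  I (7.0%): difference = 4.5%
Step 3: Most likely is 'E' (12.7%, diff 1.2%); second most likely is 'T' (9.1%, diff 2.4%).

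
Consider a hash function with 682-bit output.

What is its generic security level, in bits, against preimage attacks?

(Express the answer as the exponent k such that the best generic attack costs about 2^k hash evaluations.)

Step 1: The hash has a 682-bit output.
Step 2: Preimage resistance means: given a digest h(x), it should be infeasible to find any input that hashes to it.
With a 682-bit output there are 2^682 possible digests, so a generic brute-force preimage search costs about 2^682 evaluations.
Step 3: Security level = 682 bits.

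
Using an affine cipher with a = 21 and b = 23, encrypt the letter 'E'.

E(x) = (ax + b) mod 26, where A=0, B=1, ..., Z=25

Step 1: Convert 'E' to number: x = 4.
Step 2: E(4) = (21 * 4 + 23) mod 26 = 107 mod 26 = 3.
Step 3: Convert 3 back to letter: D.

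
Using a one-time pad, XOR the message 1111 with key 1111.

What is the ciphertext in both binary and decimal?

Step 1: Write out the XOR operation bit by bit:
  Message: 1111
  Key:     1111
  XOR:     0000
Step 2: Convert to decimal: 0000 = 0.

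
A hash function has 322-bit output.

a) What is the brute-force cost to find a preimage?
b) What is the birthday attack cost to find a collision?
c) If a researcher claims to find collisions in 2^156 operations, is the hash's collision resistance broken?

Step 1: Preimage resistance requires brute-force of 2^322 operations.
Step 2: Collision resistance (birthday bound) = 2^(322/2) = 2^161.
Step 3: The claimed attack costs 2^156 operations.
Step 4: Since 2^156 < 2^161, the claimed attack beats the generic birthday bound, so collision resistance is broken.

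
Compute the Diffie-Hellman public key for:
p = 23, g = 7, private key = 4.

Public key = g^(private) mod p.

Step 1: A = g^a mod p = 7^4 mod 23.
  7^1 mod 23 = 7
  7^2 mod 23 = (7 * 7) mod 23 = 3
  7^3 mod 23 = (3 * 7) mod 23 = 21
  7^4 mod 23 = (21 * 7) mod 23 = 9
Result: A = 9.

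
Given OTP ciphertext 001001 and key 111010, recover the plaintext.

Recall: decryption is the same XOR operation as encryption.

Step 1: XOR ciphertext with key:
  Ciphertext: 001001
  Key:        111010
  XOR:        110011
Step 2: Plaintext = 110011 = 51 in decimal.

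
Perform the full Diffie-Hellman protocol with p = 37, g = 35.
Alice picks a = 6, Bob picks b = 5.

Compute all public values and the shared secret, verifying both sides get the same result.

Step 1: A = g^a mod p = 35^6 mod 37 = 27.
Step 2: B = g^b mod p = 35^5 mod 37 = 5.
Step 3: Alice computes s = B^a mod p = 5^6 mod 37 = 11.
Step 4: Bob computes s = A^b mod p = 27^5 mod 37 = 11.
Both sides agree: shared secret = 11.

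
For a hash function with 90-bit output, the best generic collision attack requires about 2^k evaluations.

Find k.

Step 1: The hash has a 90-bit output.
Step 2: Collision resistance means it should be infeasible to find any x != y with h(x) = h(y).
By the birthday bound, a generic collision search succeeds after about sqrt(2^90) = 2^(90/2) = 2^45 evaluations.
Step 3: Security level = 45 bits.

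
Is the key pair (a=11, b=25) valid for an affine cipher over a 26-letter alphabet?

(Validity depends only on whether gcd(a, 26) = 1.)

Step 1: Compute gcd(11, 26).
Step 2: gcd(11, 26) = 1.
Since gcd = 1, 11 is coprime with 26, so it is a valid key.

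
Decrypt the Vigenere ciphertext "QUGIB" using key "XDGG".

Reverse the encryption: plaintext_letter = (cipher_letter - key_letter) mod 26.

Step 1: Extend key: XDGGX
Step 2: Decrypt each letter (c - k) mod 26:
  Q(16) - X(23) = (16-23) mod 26 = 19 = T
  U(20) - D(3) = (20-3) mod 26 = 17 = R
  G(6) - G(6) = (6-6) mod 26 = 0 = A
  I(8) - G(6) = (8-6) mod 26 = 2 = C
  B(1) - X(23) = (1-23) mod 26 = 4 = E
Plaintext: TRACE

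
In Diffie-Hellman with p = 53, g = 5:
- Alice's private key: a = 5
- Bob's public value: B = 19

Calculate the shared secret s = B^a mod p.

Step 1: s = B^a mod p = 19^5 mod 53.
  19^1 mod 53 = 19
  19^2 mod 53 = (19 * 19) mod 53 = 43
  19^3 mod 53 = (43 * 19) mod 53 = 22
  19^4 mod 53 = (22 * 19) mod 53 = 47
  19^5 mod 53 = (47 * 19) mod 53 = 45
Result: shared secret = 45.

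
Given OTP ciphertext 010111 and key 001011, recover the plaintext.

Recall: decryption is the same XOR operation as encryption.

Step 1: XOR ciphertext with key:
  Ciphertext: 010111
  Key:        001011
  XOR:        011100
Step 2: Plaintext = 011100 = 28 in decimal.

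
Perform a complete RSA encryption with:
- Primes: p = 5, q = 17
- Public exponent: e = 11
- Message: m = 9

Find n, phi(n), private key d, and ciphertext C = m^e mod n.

Step 1: n = 5 * 17 = 85.
Step 2: phi(n) = (5-1)(17-1) = 4 * 16 = 64.
Step 3: Find d = 11^(-1) mod 64 = 35.
  Verify: 11 * 35 = 385 = 1 (mod 64).
Step 4: C = 9^11 mod 85 = 49.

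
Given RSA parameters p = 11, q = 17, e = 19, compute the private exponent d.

Step 1: n = 11 * 17 = 187.
Step 2: phi(n) = 10 * 16 = 160.
Step 3: Find d such that 19 * d = 1 (mod 160).
Step 4: d = 19^(-1) mod 160 = 59.
Verification: 19 * 59 = 1121 = 7 * 160 + 1.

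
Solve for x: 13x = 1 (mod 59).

Step 1: We need x such that 13 * x = 1 (mod 59).
Step 2: Using the extended Euclidean algorithm or trial:
  13 * 50 = 650 = 11 * 59 + 1.
Step 3: Since 650 mod 59 = 1, the inverse is x = 50.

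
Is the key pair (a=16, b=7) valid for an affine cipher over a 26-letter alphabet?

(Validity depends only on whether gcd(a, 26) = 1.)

Step 1: Compute gcd(16, 26).
Step 2: gcd(16, 26) = 2.
Since gcd = 2 != 1, 16 shares a common factor with 26, so it cannot be used.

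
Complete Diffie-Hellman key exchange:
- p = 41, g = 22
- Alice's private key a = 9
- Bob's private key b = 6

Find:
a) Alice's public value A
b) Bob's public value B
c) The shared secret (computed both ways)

Step 1: A = g^a mod p = 22^9 mod 41 = 35.
Step 2: B = g^b mod p = 22^6 mod 41 = 21.
Step 3: Alice computes s = B^a mod p = 21^9 mod 41 = 39.
Step 4: Bob computes s = A^b mod p = 35^6 mod 41 = 39.
Both sides agree: shared secret = 39.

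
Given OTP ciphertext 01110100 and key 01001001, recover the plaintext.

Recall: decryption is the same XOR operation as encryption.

Step 1: XOR ciphertext with key:
  Ciphertext: 01110100
  Key:        01001001
  XOR:        00111101
Step 2: Plaintext = 00111101 = 61 in decimal.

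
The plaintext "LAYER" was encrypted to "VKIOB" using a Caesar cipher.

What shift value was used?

Step 1: Compare first letters: L (position 11) -> V (position 21).
Step 2: Shift = (21 - 11) mod 26 = 10.
The shift value is 10.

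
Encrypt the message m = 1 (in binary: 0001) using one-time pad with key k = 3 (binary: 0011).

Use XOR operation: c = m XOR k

Step 1: Write out the XOR operation bit by bit:
  Message: 0001
  Key:     0011
  XOR:     0010
Step 2: Convert to decimal: 0010 = 2.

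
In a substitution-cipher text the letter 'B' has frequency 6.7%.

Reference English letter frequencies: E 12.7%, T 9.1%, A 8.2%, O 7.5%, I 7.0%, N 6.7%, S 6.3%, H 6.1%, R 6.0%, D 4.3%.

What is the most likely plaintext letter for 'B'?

Step 1: The observed frequency is 6.7%.
Step 2: Compare with English frequencies:
  E: 12.7% (difference: 6.0%)
  T: 9.1% (difference: 2.4%)
  A: 8.2% (difference: 1.5%)
  O: 7.5% (difference: 0.8%)
  I: 7.0% (difference: 0.3%)
  N: 6.7% (difference: 0.0%) <-- closest
  S: 6.3% (difference: 0.4%)
  H: 6.1% (difference: 0.6%)
  R: 6.0% (difference: 0.7%)
  D: 4.3% (difference: 2.4%)
Step 3: 'B' most likely represents 'N' (frequency 6.7%).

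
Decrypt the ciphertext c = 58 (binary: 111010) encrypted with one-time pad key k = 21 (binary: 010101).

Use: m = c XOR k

Step 1: XOR ciphertext with key:
  Ciphertext: 111010
  Key:        010101
  XOR:        101111
Step 2: Plaintext = 101111 = 47 in decimal.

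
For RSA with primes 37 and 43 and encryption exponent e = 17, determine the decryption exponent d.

Step 1: n = 37 * 43 = 1591.
Step 2: phi(n) = 36 * 42 = 1512.
Step 3: Find d such that 17 * d = 1 (mod 1512).
Step 4: d = 17^(-1) mod 1512 = 89.
Verification: 17 * 89 = 1513 = 1 * 1512 + 1.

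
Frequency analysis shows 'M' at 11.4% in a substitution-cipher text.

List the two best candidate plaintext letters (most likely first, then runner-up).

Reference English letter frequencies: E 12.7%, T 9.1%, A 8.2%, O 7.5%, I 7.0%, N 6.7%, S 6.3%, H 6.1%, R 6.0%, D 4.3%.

Step 1: Observed frequency of 'M' is 11.4%.
Step 2: Compute distances to each reference frequency and sort:
  E (12.7%): difference = 1.3% <-- BEST
  T (9.1%): difference = 2.3% <-- RUNNER-UP
  A (8.2%): difference = 3.2%
  O (7.5%): difference = 3.9%
  I (7.0%): difference = 4.4%
Step 3: Most likely is 'E' (12.7%, diff 1.3%); second most likely is 'T' (9.1%, diff 2.3%).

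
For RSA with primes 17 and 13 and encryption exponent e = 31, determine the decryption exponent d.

Step 1: n = 17 * 13 = 221.
Step 2: phi(n) = 16 * 12 = 192.
Step 3: Find d such that 31 * d = 1 (mod 192).
Step 4: d = 31^(-1) mod 192 = 31.
Verification: 31 * 31 = 961 = 5 * 192 + 1.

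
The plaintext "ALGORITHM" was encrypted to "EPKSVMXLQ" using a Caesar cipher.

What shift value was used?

Step 1: Compare first letters: A (position 0) -> E (position 4).
Step 2: Shift = (4 - 0) mod 26 = 4.
The shift value is 4.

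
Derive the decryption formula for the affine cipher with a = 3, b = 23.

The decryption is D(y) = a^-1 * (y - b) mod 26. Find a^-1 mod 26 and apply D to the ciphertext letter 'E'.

Step 1: Find a^-1, the modular inverse of 3 mod 26.
Step 2: We need 3 * a^-1 = 1 (mod 26).
Step 3: 3 * 9 = 27 = 1 * 26 + 1, so a^-1 = 9.
Step 4: D(y) = 9(y - 23) mod 26.
Step 5: Apply to 'E' (y = 4): D(4) = 9 * (4 - 23) mod 26 = 9 * -19 mod 26 = 11 -> 'L'.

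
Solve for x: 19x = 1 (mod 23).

Step 1: We need x such that 19 * x = 1 (mod 23).
Step 2: Using the extended Euclidean algorithm or trial:
  19 * 17 = 323 = 14 * 23 + 1.
Step 3: Since 323 mod 23 = 1, the inverse is x = 17.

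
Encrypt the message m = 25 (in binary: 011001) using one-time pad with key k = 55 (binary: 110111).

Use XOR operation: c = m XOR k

Step 1: Write out the XOR operation bit by bit:
  Message: 011001
  Key:     110111
  XOR:     101110
Step 2: Convert to decimal: 101110 = 46.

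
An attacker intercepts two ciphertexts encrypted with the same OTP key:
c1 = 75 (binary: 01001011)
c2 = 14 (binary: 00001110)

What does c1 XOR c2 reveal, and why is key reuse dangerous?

Step 1: c1 XOR c2 = (m1 XOR k) XOR (m2 XOR k).
Step 2: By XOR associativity/commutativity: = m1 XOR m2 XOR k XOR k = m1 XOR m2.
Step 3: 01001011 XOR 00001110 = 01000101 = 69.
Step 4: The key cancels out! An attacker learns m1 XOR m2 = 69, revealing the relationship between plaintexts.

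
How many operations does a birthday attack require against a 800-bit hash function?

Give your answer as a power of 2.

Step 1: The birthday paradox gives collision probability ~50% after sqrt(2^n) = 2^(n/2) hashes.
Step 2: For 800-bit output: 2^(800/2) = 2^400.
Step 3: Approximately 2^400 hash computations needed.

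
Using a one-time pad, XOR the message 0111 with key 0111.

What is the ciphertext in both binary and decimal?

Step 1: Write out the XOR operation bit by bit:
  Message: 0111
  Key:     0111
  XOR:     0000
Step 2: Convert to decimal: 0000 = 0.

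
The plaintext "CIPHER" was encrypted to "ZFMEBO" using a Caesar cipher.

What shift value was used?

Step 1: Compare first letters: C (position 2) -> Z (position 25).
Step 2: Shift = (25 - 2) mod 26 = 23.
The shift value is 23.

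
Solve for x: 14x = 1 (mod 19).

Step 1: We need x such that 14 * x = 1 (mod 19).
Step 2: Using the extended Euclidean algorithm or trial:
  14 * 15 = 210 = 11 * 19 + 1.
Step 3: Since 210 mod 19 = 1, the inverse is x = 15.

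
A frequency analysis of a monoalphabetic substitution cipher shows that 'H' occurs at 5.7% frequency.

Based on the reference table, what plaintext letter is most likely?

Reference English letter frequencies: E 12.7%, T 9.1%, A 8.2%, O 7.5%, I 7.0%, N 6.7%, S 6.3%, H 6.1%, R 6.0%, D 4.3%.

Step 1: The observed frequency is 5.7%.
Step 2: Compare with English frequencies:
  E: 12.7% (difference: 7.0%)
  T: 9.1% (difference: 3.4%)
  A: 8.2% (difference: 2.5%)
  O: 7.5% (difference: 1.8%)
  I: 7.0% (difference: 1.3%)
  N: 6.7% (difference: 1.0%)
  S: 6.3% (difference: 0.6%)
  H: 6.1% (difference: 0.4%)
  R: 6.0% (difference: 0.3%) <-- closest
  D: 4.3% (difference: 1.4%)
Step 3: 'H' most likely represents 'R' (frequency 6.0%).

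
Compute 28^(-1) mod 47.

Step 1: We need x such that 28 * x = 1 (mod 47).
Step 2: Using the extended Euclidean algorithm or trial:
  28 * 42 = 1176 = 25 * 47 + 1.
Step 3: Since 1176 mod 47 = 1, the inverse is x = 42.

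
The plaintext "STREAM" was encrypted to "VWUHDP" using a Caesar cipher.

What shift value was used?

Step 1: Compare first letters: S (position 18) -> V (position 21).
Step 2: Shift = (21 - 18) mod 26 = 3.
The shift value is 3.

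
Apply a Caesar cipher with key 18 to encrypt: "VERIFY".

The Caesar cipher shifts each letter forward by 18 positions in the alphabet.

Step 1: For each letter, shift forward by 18 positions (mod 26).
  V (position 21) -> position (21+18) mod 26 = 13 -> N
  E (position 4) -> position (4+18) mod 26 = 22 -> W
  R (position 17) -> position (17+18) mod 26 = 9 -> J
  I (position 8) -> position (8+18) mod 26 = 0 -> A
  F (position 5) -> position (5+18) mod 26 = 23 -> X
  Y (position 24) -> position (24+18) mod 26 = 16 -> Q
Result: NWJAXQ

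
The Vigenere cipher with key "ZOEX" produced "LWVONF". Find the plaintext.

Step 1: Extend key: ZOEXZO
Step 2: Decrypt each letter (c - k) mod 26:
  L(11) - Z(25) = (11-25) mod 26 = 12 = M
  W(22) - O(14) = (22-14) mod 26 = 8 = I
  V(21) - E(4) = (21-4) mod 26 = 17 = R
  O(14) - X(23) = (14-23) mod 26 = 17 = R
  N(13) - Z(25) = (13-25) mod 26 = 14 = O
  F(5) - O(14) = (5-14) mod 26 = 17 = R
Plaintext: MIRROR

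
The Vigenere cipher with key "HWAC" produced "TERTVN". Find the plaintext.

Step 1: Extend key: HWACHW
Step 2: Decrypt each letter (c - k) mod 26:
  T(19) - H(7) = (19-7) mod 26 = 12 = M
  E(4) - W(22) = (4-22) mod 26 = 8 = I
  R(17) - A(0) = (17-0) mod 26 = 17 = R
  T(19) - C(2) = (19-2) mod 26 = 17 = R
  V(21) - H(7) = (21-7) mod 26 = 14 = O
  N(13) - W(22) = (13-22) mod 26 = 17 = R
Plaintext: MIRROR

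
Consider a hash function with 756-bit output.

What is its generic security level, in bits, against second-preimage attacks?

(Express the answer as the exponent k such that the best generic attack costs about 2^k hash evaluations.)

Step 1: The hash has a 756-bit output.
Step 2: Second-preimage resistance means: given a specific input x, it should be infeasible to find a different y with h(y) = h(x).
With a 756-bit output, a generic search for a second preimage costs about 2^756 evaluations (each trial matches the fixed target with probability 2^-756).
Step 3: Security level = 756 bits.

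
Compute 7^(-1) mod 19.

Step 1: We need x such that 7 * x = 1 (mod 19).
Step 2: Using the extended Euclidean algorithm or trial:
  7 * 11 = 77 = 4 * 19 + 1.
Step 3: Since 77 mod 19 = 1, the inverse is x = 11.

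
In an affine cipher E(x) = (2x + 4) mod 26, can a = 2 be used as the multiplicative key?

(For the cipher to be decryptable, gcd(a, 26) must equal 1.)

Step 1: Compute gcd(2, 26).
Step 2: gcd(2, 26) = 2.
Since gcd = 2 != 1, 2 shares a common factor with 26, so it cannot be used.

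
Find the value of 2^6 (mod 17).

Step 1: Compute 2^6 mod 17 step by step, reducing modulo 17 at each step.
  2^1 mod 17 = 2
  2^2 mod 17 = (2 * 2) mod 17 = 4
  2^3 mod 17 = (4 * 2) mod 17 = 8
  2^4 mod 17 = (8 * 2) mod 17 = 16
  2^5 mod 17 = (16 * 2) mod 17 = 15
  2^6 mod 17 = (15 * 2) mod 17 = 13
Step 2: Result = 13.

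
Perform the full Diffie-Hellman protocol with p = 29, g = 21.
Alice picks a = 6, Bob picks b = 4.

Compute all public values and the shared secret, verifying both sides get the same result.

Step 1: A = g^a mod p = 21^6 mod 29 = 13.
Step 2: B = g^b mod p = 21^4 mod 29 = 7.
Step 3: Alice computes s = B^a mod p = 7^6 mod 29 = 25.
Step 4: Bob computes s = A^b mod p = 13^4 mod 29 = 25.
Both sides agree: shared secret = 25.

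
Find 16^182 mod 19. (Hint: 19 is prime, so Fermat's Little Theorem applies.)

Step 1: Since 19 is prime, by Fermat's Little Theorem: 16^18 = 1 (mod 19).
Step 2: Reduce exponent: 182 mod 18 = 2.
Step 3: So 16^182 = 16^2 (mod 19).
Step 4: 16^2 mod 19 = 9.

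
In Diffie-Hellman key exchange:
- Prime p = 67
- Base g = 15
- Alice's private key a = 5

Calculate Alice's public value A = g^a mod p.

Step 1: A = g^a mod p = 15^5 mod 67.
  15^1 mod 67 = 15
  15^2 mod 67 = (15 * 15) mod 67 = 24
  15^3 mod 67 = (24 * 15) mod 67 = 25
  15^4 mod 67 = (25 * 15) mod 67 = 40
  15^5 mod 67 = (40 * 15) mod 67 = 64
Result: A = 64.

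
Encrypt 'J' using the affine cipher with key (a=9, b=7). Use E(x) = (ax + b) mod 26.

Step 1: Convert 'J' to number: x = 9.
Step 2: E(9) = (9 * 9 + 7) mod 26 = 88 mod 26 = 10.
Step 3: Convert 10 back to letter: K.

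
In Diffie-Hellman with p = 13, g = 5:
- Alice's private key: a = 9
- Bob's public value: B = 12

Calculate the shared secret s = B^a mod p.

Step 1: s = B^a mod p = 12^9 mod 13.
  12^1 mod 13 = 12
  12^2 mod 13 = (12 * 12) mod 13 = 1
  12^3 mod 13 = (1 * 12) mod 13 = 12
  12^4 mod 13 = (12 * 12) mod 13 = 1
  12^5 mod 13 = (1 * 12) mod 13 = 12
  12^6 mod 13 = (12 * 12) mod 13 = 1
  12^7 mod 13 = (1 * 12) mod 13 = 12
  12^8 mod 13 = (12 * 12) mod 13 = 1
  12^9 mod 13 = (1 * 12) mod 13 = 12
Result: shared secret = 12.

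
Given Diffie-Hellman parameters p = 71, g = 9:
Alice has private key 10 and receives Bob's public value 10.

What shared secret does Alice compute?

Step 1: s = B^a mod p = 10^10 mod 71.
  10^1 mod 71 = 10
  10^2 mod 71 = (10 * 10) mod 71 = 29
  10^3 mod 71 = (29 * 10) mod 71 = 6
  10^4 mod 71 = (6 * 10) mod 71 = 60
  10^5 mod 71 = (60 * 10) mod 71 = 32
  10^6 mod 71 = (32 * 10) mod 71 = 36
  10^7 mod 71 = (36 * 10) mod 71 = 5
  10^8 mod 71 = (5 * 10) mod 71 = 50
  10^9 mod 71 = (50 * 10) mod 71 = 3
  10^10 mod 71 = (3 * 10) mod 71 = 30
Result: shared secret = 30.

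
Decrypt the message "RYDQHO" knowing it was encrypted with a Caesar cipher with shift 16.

Step 1: Reverse the shift by subtracting 16 from each letter position.
  R (position 17) -> position (17-16) mod 26 = 1 -> B
  Y (position 24) -> position (24-16) mod 26 = 8 -> I
  D (position 3) -> position (3-16) mod 26 = 13 -> N
  Q (position 16) -> position (16-16) mod 26 = 0 -> A
  H (position 7) -> position (7-16) mod 26 = 17 -> R
  O (position 14) -> position (14-16) mod 26 = 24 -> Y
Decrypted message: BINARY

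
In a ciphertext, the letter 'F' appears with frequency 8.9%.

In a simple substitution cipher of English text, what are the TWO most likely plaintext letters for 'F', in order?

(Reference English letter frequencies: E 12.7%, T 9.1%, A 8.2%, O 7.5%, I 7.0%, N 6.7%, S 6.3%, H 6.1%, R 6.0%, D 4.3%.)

Step 1: Observed frequency of 'F' is 8.9%.
Step 2: Compute distances to each reference frequency and sort:
  T (9.1%): difference = 0.2% <-- BEST
  A (8.2%): difference = 0.7% <-- RUNNER-UP
  O (7.5%): difference = 1.4%
  I (7.0%): difference = 1.9%
  N (6.7%): difference = 2.2%
Step 3: Most likely is 'T' (9.1%, diff 0.2%); second most likely is 'A' (8.2%, diff 0.7%).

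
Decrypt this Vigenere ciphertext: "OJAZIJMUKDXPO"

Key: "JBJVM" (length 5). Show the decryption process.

Step 1: Key 'JBJVM' has length 5. Extended key: JBJVMJBJVMJBJ
Step 2: Decrypt each position:
  O(14) - J(9) = 5 = F
  J(9) - B(1) = 8 = I
  A(0) - J(9) = 17 = R
  Z(25) - V(21) = 4 = E
  I(8) - M(12) = 22 = W
  J(9) - J(9) = 0 = A
  M(12) - B(1) = 11 = L
  U(20) - J(9) = 11 = L
  K(10) - V(21) = 15 = P
  D(3) - M(12) = 17 = R
  X(23) - J(9) = 14 = O
  P(15) - B(1) = 14 = O
  O(14) - J(9) = 5 = F
Plaintext: FIREWALLPROOF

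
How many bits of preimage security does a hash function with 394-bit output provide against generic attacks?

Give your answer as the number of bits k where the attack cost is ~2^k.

Step 1: The hash has a 394-bit output.
Step 2: Preimage resistance means: given a digest h(x), it should be infeasible to find any input that hashes to it.
With a 394-bit output there are 2^394 possible digests, so a generic brute-force preimage search costs about 2^394 evaluations.
Step 3: Security level = 394 bits.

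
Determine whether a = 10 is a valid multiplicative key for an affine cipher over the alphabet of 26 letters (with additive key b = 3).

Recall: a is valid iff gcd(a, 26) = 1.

Step 1: Compute gcd(10, 26).
Step 2: gcd(10, 26) = 2.
Since gcd = 2 != 1, 10 shares a common factor with 26, so it cannot be used.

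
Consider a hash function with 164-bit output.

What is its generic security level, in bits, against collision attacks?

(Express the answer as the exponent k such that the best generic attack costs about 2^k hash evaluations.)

Step 1: The hash has a 164-bit output.
Step 2: Collision resistance means it should be infeasible to find any x != y with h(x) = h(y).
By the birthday bound, a generic collision search succeeds after about sqrt(2^164) = 2^(164/2) = 2^82 evaluations.
Step 3: Security level = 82 bits.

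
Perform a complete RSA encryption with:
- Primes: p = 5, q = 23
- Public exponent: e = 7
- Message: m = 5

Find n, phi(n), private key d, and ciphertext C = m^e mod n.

Step 1: n = 5 * 23 = 115.
Step 2: phi(n) = (5-1)(23-1) = 4 * 22 = 88.
Step 3: Find d = 7^(-1) mod 88 = 63.
  Verify: 7 * 63 = 441 = 1 (mod 88).
Step 4: C = 5^7 mod 115 = 40.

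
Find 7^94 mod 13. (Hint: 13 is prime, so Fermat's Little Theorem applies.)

Step 1: Since 13 is prime, by Fermat's Little Theorem: 7^12 = 1 (mod 13).
Step 2: Reduce exponent: 94 mod 12 = 10.
Step 3: So 7^94 = 7^10 (mod 13).
Step 4: 7^10 mod 13 = 4.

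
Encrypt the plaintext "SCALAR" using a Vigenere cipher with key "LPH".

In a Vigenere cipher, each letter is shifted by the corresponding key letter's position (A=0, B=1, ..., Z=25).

Step 1: Repeat key to match plaintext length:
  Plaintext: SCALAR
  Key:       LPHLPH
Step 2: Encrypt each letter:
  S(18) + L(11) = (18+11) mod 26 = 3 = D
  C(2) + P(15) = (2+15) mod 26 = 17 = R
  A(0) + H(7) = (0+7) mod 26 = 7 = H
  L(11) + L(11) = (11+11) mod 26 = 22 = W
  A(0) + P(15) = (0+15) mod 26 = 15 = P
  R(17) + H(7) = (17+7) mod 26 = 24 = Y
Ciphertext: DRHWPY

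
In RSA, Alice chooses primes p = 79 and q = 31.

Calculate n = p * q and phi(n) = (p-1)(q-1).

Step 1: n = p * q = 79 * 31 = 2449.
Step 2: phi(n) = (p-1)(q-1) = 78 * 30 = 2340.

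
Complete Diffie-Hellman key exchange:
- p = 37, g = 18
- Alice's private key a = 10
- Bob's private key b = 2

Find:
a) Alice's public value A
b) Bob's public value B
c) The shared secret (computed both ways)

Step 1: A = g^a mod p = 18^10 mod 37 = 3.
Step 2: B = g^b mod p = 18^2 mod 37 = 28.
Step 3: Alice computes s = B^a mod p = 28^10 mod 37 = 9.
Step 4: Bob computes s = A^b mod p = 3^2 mod 37 = 9.
Both sides agree: shared secret = 9.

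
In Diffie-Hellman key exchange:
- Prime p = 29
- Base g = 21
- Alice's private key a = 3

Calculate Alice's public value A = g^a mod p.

Step 1: A = g^a mod p = 21^3 mod 29.
  21^1 mod 29 = 21
  21^2 mod 29 = (21 * 21) mod 29 = 6
  21^3 mod 29 = (6 * 21) mod 29 = 10
Result: A = 10.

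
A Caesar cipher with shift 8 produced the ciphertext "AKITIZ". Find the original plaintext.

Step 1: Reverse the shift by subtracting 8 from each letter position.
  A (position 0) -> position (0-8) mod 26 = 18 -> S
  K (position 10) -> position (10-8) mod 26 = 2 -> C
  I (position 8) -> position (8-8) mod 26 = 0 -> A
  T (position 19) -> position (19-8) mod 26 = 11 -> L
  I (position 8) -> position (8-8) mod 26 = 0 -> A
  Z (position 25) -> position (25-8) mod 26 = 17 -> R
Decrypted message: SCALAR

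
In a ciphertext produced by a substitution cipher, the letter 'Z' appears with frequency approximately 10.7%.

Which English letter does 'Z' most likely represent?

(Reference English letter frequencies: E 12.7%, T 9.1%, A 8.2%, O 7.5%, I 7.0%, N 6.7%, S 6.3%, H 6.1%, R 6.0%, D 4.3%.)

Step 1: The observed frequency is 10.7%.
Step 2: Compare with English frequencies:
  E: 12.7% (difference: 2.0%)
  T: 9.1% (difference: 1.6%) <-- closest
  A: 8.2% (difference: 2.5%)
  O: 7.5% (difference: 3.2%)
  I: 7.0% (difference: 3.7%)
  N: 6.7% (difference: 4.0%)
  S: 6.3% (difference: 4.4%)
  H: 6.1% (difference: 4.6%)
  R: 6.0% (difference: 4.7%)
  D: 4.3% (difference: 6.4%)
Step 3: 'Z' most likely represents 'T' (frequency 9.1%).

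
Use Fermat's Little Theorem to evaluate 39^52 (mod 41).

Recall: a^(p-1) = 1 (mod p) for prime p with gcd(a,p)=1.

Step 1: Since 41 is prime, by Fermat's Little Theorem: 39^40 = 1 (mod 41).
Step 2: Reduce exponent: 52 mod 40 = 12.
Step 3: So 39^52 = 39^12 (mod 41).
Step 4: 39^12 mod 41 = 37.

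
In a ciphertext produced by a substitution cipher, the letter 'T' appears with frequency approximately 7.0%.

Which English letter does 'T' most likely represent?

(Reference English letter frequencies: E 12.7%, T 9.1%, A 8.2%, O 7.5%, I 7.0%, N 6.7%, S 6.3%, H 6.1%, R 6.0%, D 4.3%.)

Step 1: The observed frequency is 7.0%.
Step 2: Compare with English frequencies:
  E: 12.7% (difference: 5.7%)
  T: 9.1% (difference: 2.1%)
  A: 8.2% (difference: 1.2%)
  O: 7.5% (difference: 0.5%)
  I: 7.0% (difference: 0.0%) <-- closest
  N: 6.7% (difference: 0.3%)
  S: 6.3% (difference: 0.7%)
  H: 6.1% (difference: 0.9%)
  R: 6.0% (difference: 1.0%)
  D: 4.3% (difference: 2.7%)
Step 3: 'T' most likely represents 'I' (frequency 7.0%).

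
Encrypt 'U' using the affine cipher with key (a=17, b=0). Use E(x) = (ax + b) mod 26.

Step 1: Convert 'U' to number: x = 20.
Step 2: E(20) = (17 * 20 + 0) mod 26 = 340 mod 26 = 2.
Step 3: Convert 2 back to letter: C.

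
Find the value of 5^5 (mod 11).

Step 1: Compute 5^5 mod 11 step by step, reducing modulo 11 at each step.
  5^1 mod 11 = 5
  5^2 mod 11 = (5 * 5) mod 11 = 3
  5^3 mod 11 = (3 * 5) mod 11 = 4
  5^4 mod 11 = (4 * 5) mod 11 = 9
  5^5 mod 11 = (9 * 5) mod 11 = 1
Step 2: Result = 1.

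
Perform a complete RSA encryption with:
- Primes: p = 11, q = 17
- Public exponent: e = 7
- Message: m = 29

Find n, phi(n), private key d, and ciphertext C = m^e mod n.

Step 1: n = 11 * 17 = 187.
Step 2: phi(n) = (11-1)(17-1) = 10 * 16 = 160.
Step 3: Find d = 7^(-1) mod 160 = 23.
  Verify: 7 * 23 = 161 = 1 (mod 160).
Step 4: C = 29^7 mod 187 = 160.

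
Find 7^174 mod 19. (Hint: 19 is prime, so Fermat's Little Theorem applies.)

Step 1: Since 19 is prime, by Fermat's Little Theorem: 7^18 = 1 (mod 19).
Step 2: Reduce exponent: 174 mod 18 = 12.
Step 3: So 7^174 = 7^12 (mod 19).
Step 4: 7^12 mod 19 = 1.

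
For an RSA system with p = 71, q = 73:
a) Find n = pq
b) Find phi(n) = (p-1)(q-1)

Step 1: n = p * q = 71 * 73 = 5183.
Step 2: phi(n) = (p-1)(q-1) = 70 * 72 = 5040.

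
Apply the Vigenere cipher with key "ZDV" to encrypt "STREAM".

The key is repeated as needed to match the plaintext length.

Step 1: Repeat key to match plaintext length:
  Plaintext: STREAM
  Key:       ZDVZDV
Step 2: Encrypt each letter:
  S(18) + Z(25) = (18+25) mod 26 = 17 = R
  T(19) + D(3) = (19+3) mod 26 = 22 = W
  R(17) + V(21) = (17+21) mod 26 = 12 = M
  E(4) + Z(25) = (4+25) mod 26 = 3 = D
  A(0) + D(3) = (0+3) mod 26 = 3 = D
  M(12) + V(21) = (12+21) mod 26 = 7 = H
Ciphertext: RWMDDH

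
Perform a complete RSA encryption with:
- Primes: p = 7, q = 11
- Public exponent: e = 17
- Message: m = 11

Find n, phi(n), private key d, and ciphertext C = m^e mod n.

Step 1: n = 7 * 11 = 77.
Step 2: phi(n) = (7-1)(11-1) = 6 * 10 = 60.
Step 3: Find d = 17^(-1) mod 60 = 53.
  Verify: 17 * 53 = 901 = 1 (mod 60).
Step 4: C = 11^17 mod 77 = 44.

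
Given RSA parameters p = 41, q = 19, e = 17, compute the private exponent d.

Step 1: n = 41 * 19 = 779.
Step 2: phi(n) = 40 * 18 = 720.
Step 3: Find d such that 17 * d = 1 (mod 720).
Step 4: d = 17^(-1) mod 720 = 593.
Verification: 17 * 593 = 10081 = 14 * 720 + 1.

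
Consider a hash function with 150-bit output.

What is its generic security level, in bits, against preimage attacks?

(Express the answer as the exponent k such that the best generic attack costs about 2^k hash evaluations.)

Step 1: The hash has a 150-bit output.
Step 2: Preimage resistance means: given a digest h(x), it should be infeasible to find any input that hashes to it.
With a 150-bit output there are 2^150 possible digests, so a generic brute-force preimage search costs about 2^150 evaluations.
Step 3: Security level = 150 bits.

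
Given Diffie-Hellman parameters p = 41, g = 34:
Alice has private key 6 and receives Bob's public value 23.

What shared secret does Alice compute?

Step 1: s = B^a mod p = 23^6 mod 41.
  23^1 mod 41 = 23
  23^2 mod 41 = (23 * 23) mod 41 = 37
  23^3 mod 41 = (37 * 23) mod 41 = 31
  23^4 mod 41 = (31 * 23) mod 41 = 16
  23^5 mod 41 = (16 * 23) mod 41 = 40
  23^6 mod 41 = (40 * 23) mod 41 = 18
Result: shared secret = 18.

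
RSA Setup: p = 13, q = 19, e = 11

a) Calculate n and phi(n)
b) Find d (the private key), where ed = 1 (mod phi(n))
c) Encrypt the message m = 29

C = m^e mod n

Step 1: n = 13 * 19 = 247.
Step 2: phi(n) = (13-1)(19-1) = 12 * 18 = 216.
Step 3: Find d = 11^(-1) mod 216 = 59.
  Verify: 11 * 59 = 649 = 1 (mod 216).
Step 4: C = 29^11 mod 247 = 204.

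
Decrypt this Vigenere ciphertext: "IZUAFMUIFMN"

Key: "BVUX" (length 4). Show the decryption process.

Step 1: Key 'BVUX' has length 4. Extended key: BVUXBVUXBVU
Step 2: Decrypt each position:
  I(8) - B(1) = 7 = H
  Z(25) - V(21) = 4 = E
  U(20) - U(20) = 0 = A
  A(0) - X(23) = 3 = D
  F(5) - B(1) = 4 = E
  M(12) - V(21) = 17 = R
  U(20) - U(20) = 0 = A
  I(8) - X(23) = 11 = L
  F(5) - B(1) = 4 = E
  M(12) - V(21) = 17 = R
  N(13) - U(20) = 19 = T
Plaintext: HEADERALERT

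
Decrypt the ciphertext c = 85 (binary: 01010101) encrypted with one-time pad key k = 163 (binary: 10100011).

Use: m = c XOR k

Step 1: XOR ciphertext with key:
  Ciphertext: 01010101
  Key:        10100011
  XOR:        11110110
Step 2: Plaintext = 11110110 = 246 in decimal.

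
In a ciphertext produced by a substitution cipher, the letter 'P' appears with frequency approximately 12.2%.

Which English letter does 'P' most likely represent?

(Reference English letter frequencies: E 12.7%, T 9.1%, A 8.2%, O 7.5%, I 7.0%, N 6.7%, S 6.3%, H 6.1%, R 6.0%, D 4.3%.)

Step 1: The observed frequency is 12.2%.
Step 2: Compare with English frequencies:
  E: 12.7% (difference: 0.5%) <-- closest
  T: 9.1% (difference: 3.1%)
  A: 8.2% (difference: 4.0%)
  O: 7.5% (difference: 4.7%)
  I: 7.0% (difference: 5.2%)
  N: 6.7% (difference: 5.5%)
  S: 6.3% (difference: 5.9%)
  H: 6.1% (difference: 6.1%)
  R: 6.0% (difference: 6.2%)
  D: 4.3% (difference: 7.9%)
Step 3: 'P' most likely represents 'E' (frequency 12.7%).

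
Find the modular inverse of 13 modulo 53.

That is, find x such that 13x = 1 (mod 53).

Step 1: We need x such that 13 * x = 1 (mod 53).
Step 2: Using the extended Euclidean algorithm or trial:
  13 * 49 = 637 = 12 * 53 + 1.
Step 3: Since 637 mod 53 = 1, the inverse is x = 49.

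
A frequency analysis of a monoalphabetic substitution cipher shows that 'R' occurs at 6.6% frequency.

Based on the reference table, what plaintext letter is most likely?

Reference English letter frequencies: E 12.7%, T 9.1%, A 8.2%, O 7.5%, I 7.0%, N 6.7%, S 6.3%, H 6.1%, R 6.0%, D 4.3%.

Step 1: The observed frequency is 6.6%.
Step 2: Compare with English frequencies:
  E: 12.7% (difference: 6.1%)
  T: 9.1% (difference: 2.5%)
  A: 8.2% (difference: 1.6%)
  O: 7.5% (difference: 0.9%)
  I: 7.0% (difference: 0.4%)
  N: 6.7% (difference: 0.1%) <-- closest
  S: 6.3% (difference: 0.3%)
  H: 6.1% (difference: 0.5%)
  R: 6.0% (difference: 0.6%)
  D: 4.3% (difference: 2.3%)
Step 3: 'R' most likely represents 'N' (frequency 6.7%).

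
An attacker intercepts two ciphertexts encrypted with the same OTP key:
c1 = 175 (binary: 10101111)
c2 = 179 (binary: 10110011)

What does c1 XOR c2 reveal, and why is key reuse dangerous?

Step 1: c1 XOR c2 = (m1 XOR k) XOR (m2 XOR k).
Step 2: By XOR associativity/commutativity: = m1 XOR m2 XOR k XOR k = m1 XOR m2.
Step 3: 10101111 XOR 10110011 = 00011100 = 28.
Step 4: The key cancels out! An attacker learns m1 XOR m2 = 28, revealing the relationship between plaintexts.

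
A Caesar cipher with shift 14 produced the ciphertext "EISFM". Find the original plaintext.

Step 1: Reverse the shift by subtracting 14 from each letter position.
  E (position 4) -> position (4-14) mod 26 = 16 -> Q
  I (position 8) -> position (8-14) mod 26 = 20 -> U
  S (position 18) -> position (18-14) mod 26 = 4 -> E
  F (position 5) -> position (5-14) mod 26 = 17 -> R
  M (position 12) -> position (12-14) mod 26 = 24 -> Y
Decrypted message: QUERY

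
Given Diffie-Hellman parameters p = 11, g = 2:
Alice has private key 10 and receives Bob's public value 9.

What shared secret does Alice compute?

Step 1: s = B^a mod p = 9^10 mod 11.
  9^1 mod 11 = 9
  9^2 mod 11 = (9 * 9) mod 11 = 4
  9^3 mod 11 = (4 * 9) mod 11 = 3
  9^4 mod 11 = (3 * 9) mod 11 = 5
  9^5 mod 11 = (5 * 9) mod 11 = 1
  9^6 mod 11 = (1 * 9) mod 11 = 9
  9^7 mod 11 = (9 * 9) mod 11 = 4
  9^8 mod 11 = (4 * 9) mod 11 = 3
  9^9 mod 11 = (3 * 9) mod 11 = 5
  9^10 mod 11 = (5 * 9) mod 11 = 1
Result: shared secret = 1.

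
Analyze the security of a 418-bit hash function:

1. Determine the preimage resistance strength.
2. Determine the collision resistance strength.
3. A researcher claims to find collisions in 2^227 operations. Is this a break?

Step 1: Preimage resistance requires brute-force of 2^418 operations.
Step 2: Collision resistance (birthday bound) = 2^(418/2) = 2^209.
Step 3: The claimed attack costs 2^227 operations.
Step 4: Since 2^227 >= 2^209, the claimed attack is no faster than the generic birthday attack, so this does not break collision resistance.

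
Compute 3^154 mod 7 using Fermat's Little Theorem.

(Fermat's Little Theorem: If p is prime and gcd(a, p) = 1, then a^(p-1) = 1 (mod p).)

Step 1: Since 7 is prime, by Fermat's Little Theorem: 3^6 = 1 (mod 7).
Step 2: Reduce exponent: 154 mod 6 = 4.
Step 3: So 3^154 = 3^4 (mod 7).
Step 4: 3^4 mod 7 = 4.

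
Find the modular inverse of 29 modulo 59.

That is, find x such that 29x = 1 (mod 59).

Step 1: We need x such that 29 * x = 1 (mod 59).
Step 2: Using the extended Euclidean algorithm or trial:
  29 * 57 = 1653 = 28 * 59 + 1.
Step 3: Since 1653 mod 59 = 1, the inverse is x = 57.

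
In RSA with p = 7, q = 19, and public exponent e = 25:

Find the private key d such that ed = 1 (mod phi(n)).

Step 1: n = 7 * 19 = 133.
Step 2: phi(n) = 6 * 18 = 108.
Step 3: Find d such that 25 * d = 1 (mod 108).
Step 4: d = 25^(-1) mod 108 = 13.
Verification: 25 * 13 = 325 = 3 * 108 + 1.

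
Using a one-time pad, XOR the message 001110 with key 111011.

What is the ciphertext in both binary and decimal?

Step 1: Write out the XOR operation bit by bit:
  Message: 001110
  Key:     111011
  XOR:     110101
Step 2: Convert to decimal: 110101 = 53.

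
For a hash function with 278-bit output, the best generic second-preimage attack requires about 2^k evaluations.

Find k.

Step 1: The hash has a 278-bit output.
Step 2: Second-preimage resistance means: given a specific input x, it should be infeasible to find a different y with h(y) = h(x).
With a 278-bit output, a generic search for a second preimage costs about 2^278 evaluations (each trial matches the fixed target with probability 2^-278).
Step 3: Security level = 278 bits.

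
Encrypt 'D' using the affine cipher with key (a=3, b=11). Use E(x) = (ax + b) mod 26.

Step 1: Convert 'D' to number: x = 3.
Step 2: E(3) = (3 * 3 + 11) mod 26 = 20 mod 26 = 20.
Step 3: Convert 20 back to letter: U.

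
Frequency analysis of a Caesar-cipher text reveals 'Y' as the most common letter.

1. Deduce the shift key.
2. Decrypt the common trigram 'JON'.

Step 1: In English, 'E' is the most frequent letter (12.7%).
Step 2: The most frequent ciphertext letter is 'Y' (position 24).
Step 3: Shift = (24 - 4) mod 26 = 20.
Step 4: Decrypt 'JON' by shifting back 20:
  J -> P
  O -> U
  N -> T
Step 5: 'JON' decrypts to 'PUT'.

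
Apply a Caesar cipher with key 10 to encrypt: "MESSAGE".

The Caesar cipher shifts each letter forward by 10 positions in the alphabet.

Step 1: For each letter, shift forward by 10 positions (mod 26).
  M (position 12) -> position (12+10) mod 26 = 22 -> W
  E (position 4) -> position (4+10) mod 26 = 14 -> O
  S (position 18) -> position (18+10) mod 26 = 2 -> C
  S (position 18) -> position (18+10) mod 26 = 2 -> C
  A (position 0) -> position (0+10) mod 26 = 10 -> K
  G (position 6) -> position (6+10) mod 26 = 16 -> Q
  E (position 4) -> position (4+10) mod 26 = 14 -> O
Result: WOCCKQO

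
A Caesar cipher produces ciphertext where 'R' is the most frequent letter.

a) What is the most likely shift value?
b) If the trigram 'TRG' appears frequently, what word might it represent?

Step 1: In English, 'E' is the most frequent letter (12.7%).
Step 2: The most frequent ciphertext letter is 'R' (position 17).
Step 3: Shift = (17 - 4) mod 26 = 13.
Step 4: Decrypt 'TRG' by shifting back 13:
  T -> G
  R -> E
  G -> T
Step 5: 'TRG' decrypts to 'GET'.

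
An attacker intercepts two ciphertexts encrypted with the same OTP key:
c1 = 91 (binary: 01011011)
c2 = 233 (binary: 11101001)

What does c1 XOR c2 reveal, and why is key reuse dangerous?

Step 1: c1 XOR c2 = (m1 XOR k) XOR (m2 XOR k).
Step 2: By XOR associativity/commutativity: = m1 XOR m2 XOR k XOR k = m1 XOR m2.
Step 3: 01011011 XOR 11101001 = 10110010 = 178.
Step 4: The key cancels out! An attacker learns m1 XOR m2 = 178, revealing the relationship between plaintexts.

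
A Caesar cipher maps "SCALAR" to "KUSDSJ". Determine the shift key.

Step 1: Compare first letters: S (position 18) -> K (position 10).
Step 2: Shift = (10 - 18) mod 26 = 18.
The shift value is 18.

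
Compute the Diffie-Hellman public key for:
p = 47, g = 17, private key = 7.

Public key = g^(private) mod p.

Step 1: A = g^a mod p = 17^7 mod 47.
  17^1 mod 47 = 17
  17^2 mod 47 = (17 * 17) mod 47 = 7
  17^3 mod 47 = (7 * 17) mod 47 = 25
  17^4 mod 47 = (25 * 17) mod 47 = 2
  17^5 mod 47 = (2 * 17) mod 47 = 34
  17^6 mod 47 = (34 * 17) mod 47 = 14
  17^7 mod 47 = (14 * 17) mod 47 = 3
Result: A = 3.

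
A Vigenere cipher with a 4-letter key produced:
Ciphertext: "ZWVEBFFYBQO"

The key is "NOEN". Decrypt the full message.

Step 1: Key 'NOEN' has length 4. Extended key: NOENNOENNOE
Step 2: Decrypt each position:
  Z(25) - N(13) = 12 = M
  W(22) - O(14) = 8 = I
  V(21) - E(4) = 17 = R
  E(4) - N(13) = 17 = R
  B(1) - N(13) = 14 = O
  F(5) - O(14) = 17 = R
  F(5) - E(4) = 1 = B
  Y(24) - N(13) = 11 = L
  B(1) - N(13) = 14 = O
  Q(16) - O(14) = 2 = C
  O(14) - E(4) = 10 = K
Plaintext: MIRRORBLOCK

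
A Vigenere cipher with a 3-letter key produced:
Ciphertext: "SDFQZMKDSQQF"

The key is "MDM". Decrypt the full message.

Step 1: Key 'MDM' has length 3. Extended key: MDMMDMMDMMDM
Step 2: Decrypt each position:
  S(18) - M(12) = 6 = G
  D(3) - D(3) = 0 = A
  F(5) - M(12) = 19 = T
  Q(16) - M(12) = 4 = E
  Z(25) - D(3) = 22 = W
  M(12) - M(12) = 0 = A
  K(10) - M(12) = 24 = Y
  D(3) - D(3) = 0 = A
  S(18) - M(12) = 6 = G
  Q(16) - M(12) = 4 = E
  Q(16) - D(3) = 13 = N
  F(5) - M(12) = 19 = T
Plaintext: GATEWAYAGENT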